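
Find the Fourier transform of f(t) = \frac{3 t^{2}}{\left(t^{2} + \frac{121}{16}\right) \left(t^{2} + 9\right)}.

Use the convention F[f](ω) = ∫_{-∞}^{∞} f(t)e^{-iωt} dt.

F(ω) = \frac{144 \pi e^{- 3 \left|{\omega}\right|}}{23} - \frac{132 \pi e^{- \frac{11 \left|{\omega}\right|}{4}}}{23}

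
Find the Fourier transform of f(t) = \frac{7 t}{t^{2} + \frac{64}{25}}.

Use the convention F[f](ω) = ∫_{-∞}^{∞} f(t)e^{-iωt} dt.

F(ω) = - 7 i \pi e^{- \frac{8 \left|{\omega}\right|}{5}} \operatorname{sign}{\left(\omega \right)}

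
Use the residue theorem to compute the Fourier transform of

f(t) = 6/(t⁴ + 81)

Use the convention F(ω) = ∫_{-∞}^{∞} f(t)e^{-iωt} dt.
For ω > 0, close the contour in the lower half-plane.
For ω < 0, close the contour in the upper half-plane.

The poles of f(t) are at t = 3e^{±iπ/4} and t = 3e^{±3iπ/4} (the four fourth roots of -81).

Let g(z) = f(z)e^{-iωz}; for large |z| the factor e^{-iωz} decays in the lower half-plane when ω > 0 and in the upper half-plane when ω < 0.

Case ω > 0 (lower half-plane, clockwise contour ⇒ F(ω) = -2πi·ΣRes):
  Res_{z = - \frac{3 \sqrt{2}}{2} - \frac{3 \sqrt{2} i}{2}} g(z) = \frac{\sqrt{2} i \left(1 - i\right) e^{\frac{3 \sqrt{2} \omega \left(-1 + i\right)}{2}}}{36}
  Res_{z = \frac{3 \sqrt{2}}{2} - \frac{3 \sqrt{2} i}{2}} g(z) = \frac{\sqrt{2} i \left(1 + i\right) e^{- \frac{3 \sqrt{2} \omega \left(1 + i\right)}{2}}}{36}
  F(ω) = -2πi·ΣRes = \frac{\sqrt{2} \pi \left(1 - i\right) \left(e^{3 \sqrt{2} i \omega} + i\right) e^{- \frac{3 \sqrt{2} \omega \left(1 + i\right)}{2}}}{18} = \frac{2 \pi e^{- \frac{3 \sqrt{2} \omega}{2}} \sin{\left(\frac{3 \sqrt{2} \omega}{2} + \frac{\pi}{4} \right)}}{9}

Case ω < 0 (upper half-plane, counterclockwise contour ⇒ F(ω) = +2πi·ΣRes):
  Res_{z = \frac{3 \sqrt{2}}{2} + \frac{3 \sqrt{2} i}{2}} g(z) = \frac{\sqrt{2} i \left(-1 + i\right) e^{\frac{3 \sqrt{2} \omega \left(1 - i\right)}{2}}}{36}
  Res_{z = - \frac{3 \sqrt{2}}{2} + \frac{3 \sqrt{2} i}{2}} g(z) = \frac{\sqrt{2} \left(1 - i\right) e^{\frac{3 \sqrt{2} \omega \left(1 + i\right)}{2}}}{36}
  F(ω) = 2πi·ΣRes = - \frac{\sqrt{2} i \pi \left(i \left(1 - i\right) e^{\frac{3 \sqrt{2} \omega \left(1 - i\right)}{2}} - \left(1 - i\right) e^{\frac{3 \sqrt{2} \omega \left(1 + i\right)}{2}}\right)}{18} = \frac{2 \pi e^{\frac{3 \sqrt{2} \omega}{2}} \cos{\left(\frac{3 \sqrt{2} \omega}{2} + \frac{\pi}{4} \right)}}{9}

Both cases combine into a single formula in |ω|:

F(ω) = \frac{2 \pi e^{- \frac{3 \sqrt{2} \left|{\omega}\right|}{2}} \sin{\left(\frac{3 \sqrt{2} \left|{\omega}\right|}{2} + \frac{\pi}{4} \right)}}{9}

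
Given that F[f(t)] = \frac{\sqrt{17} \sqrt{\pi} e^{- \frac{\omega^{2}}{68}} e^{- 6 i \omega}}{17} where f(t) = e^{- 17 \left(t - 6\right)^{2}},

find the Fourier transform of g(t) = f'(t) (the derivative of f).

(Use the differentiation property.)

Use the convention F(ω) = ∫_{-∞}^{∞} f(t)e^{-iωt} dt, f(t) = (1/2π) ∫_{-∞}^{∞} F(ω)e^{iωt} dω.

F[g](ω) = \frac{\sqrt{17} i \sqrt{\pi} \omega e^{- \frac{\omega \left(\omega + 408 i\right)}{68}}}{17}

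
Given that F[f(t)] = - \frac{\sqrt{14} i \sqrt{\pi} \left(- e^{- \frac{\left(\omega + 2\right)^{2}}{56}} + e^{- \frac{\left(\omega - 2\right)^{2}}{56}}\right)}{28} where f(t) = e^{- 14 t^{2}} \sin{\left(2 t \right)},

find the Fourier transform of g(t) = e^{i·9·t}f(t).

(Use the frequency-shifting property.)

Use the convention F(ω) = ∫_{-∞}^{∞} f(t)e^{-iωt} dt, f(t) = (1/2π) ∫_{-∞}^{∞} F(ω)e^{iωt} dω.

F[g](ω) = \frac{\sqrt{14} i \sqrt{\pi} e^{- \frac{\left(\omega - 7\right)^{2}}{56}}}{28} - \frac{\sqrt{14} i \sqrt{\pi} e^{- \frac{\left(\omega - 11\right)^{2}}{56}}}{28}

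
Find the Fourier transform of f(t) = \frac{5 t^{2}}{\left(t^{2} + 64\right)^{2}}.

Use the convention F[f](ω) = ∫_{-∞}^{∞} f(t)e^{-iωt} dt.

F(ω) = \frac{5 \pi \left(1 - 8 \left|{\omega}\right|\right) e^{- 8 \left|{\omega}\right|}}{16}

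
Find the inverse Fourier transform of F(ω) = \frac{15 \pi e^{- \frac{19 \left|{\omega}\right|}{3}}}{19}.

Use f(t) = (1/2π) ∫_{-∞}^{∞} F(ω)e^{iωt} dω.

f(t) = \frac{5}{t^{2} + \frac{361}{9}}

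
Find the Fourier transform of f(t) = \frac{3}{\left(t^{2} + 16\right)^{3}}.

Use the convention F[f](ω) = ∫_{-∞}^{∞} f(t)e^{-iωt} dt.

F(ω) = \frac{3 \pi \left(16 \omega^{2} + 12 \left|{\omega}\right| + 3\right) e^{- 4 \left|{\omega}\right|}}{8192}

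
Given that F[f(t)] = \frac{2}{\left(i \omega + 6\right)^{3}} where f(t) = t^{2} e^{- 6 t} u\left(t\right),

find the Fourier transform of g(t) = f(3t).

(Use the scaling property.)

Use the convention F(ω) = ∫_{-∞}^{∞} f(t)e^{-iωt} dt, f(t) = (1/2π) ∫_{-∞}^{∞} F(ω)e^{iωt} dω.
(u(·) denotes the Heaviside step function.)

F[g](ω) = \frac{18}{\left(i \omega + 18\right)^{3}}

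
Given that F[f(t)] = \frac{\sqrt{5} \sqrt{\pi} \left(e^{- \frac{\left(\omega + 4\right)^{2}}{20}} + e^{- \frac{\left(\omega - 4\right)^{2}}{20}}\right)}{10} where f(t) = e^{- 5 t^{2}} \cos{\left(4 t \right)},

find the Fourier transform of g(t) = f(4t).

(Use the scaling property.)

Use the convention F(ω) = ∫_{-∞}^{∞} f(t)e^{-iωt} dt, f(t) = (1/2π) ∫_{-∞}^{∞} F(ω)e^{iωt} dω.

F[g](ω) = \frac{\sqrt{5} \sqrt{\pi} \left(e^{\frac{\omega}{5}} + 1\right) e^{- \frac{\omega^{2}}{320} - \frac{\omega}{10} - \frac{4}{5}}}{40}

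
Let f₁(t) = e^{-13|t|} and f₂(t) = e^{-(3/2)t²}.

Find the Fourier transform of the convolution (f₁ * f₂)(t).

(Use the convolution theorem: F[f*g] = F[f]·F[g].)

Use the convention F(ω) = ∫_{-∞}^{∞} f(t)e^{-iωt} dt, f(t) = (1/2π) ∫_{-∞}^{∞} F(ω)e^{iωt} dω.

F[f₁*f₂](ω) = \frac{26 \sqrt{6} \sqrt{\pi} e^{- \frac{\omega^{2}}{6}}}{3 \left(\omega^{2} + 169\right)}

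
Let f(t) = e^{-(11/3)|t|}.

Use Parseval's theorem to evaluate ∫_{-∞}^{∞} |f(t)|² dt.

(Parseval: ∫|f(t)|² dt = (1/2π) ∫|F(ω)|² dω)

∫|f(t)|² dt = \frac{3}{11}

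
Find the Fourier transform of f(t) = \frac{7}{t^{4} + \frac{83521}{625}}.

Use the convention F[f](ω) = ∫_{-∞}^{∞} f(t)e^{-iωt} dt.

F(ω) = \frac{875 \pi e^{- \frac{17 \sqrt{2} \left|{\omega}\right|}{10}} \sin{\left(\frac{17 \sqrt{2} \left|{\omega}\right|}{10} + \frac{\pi}{4} \right)}}{4913}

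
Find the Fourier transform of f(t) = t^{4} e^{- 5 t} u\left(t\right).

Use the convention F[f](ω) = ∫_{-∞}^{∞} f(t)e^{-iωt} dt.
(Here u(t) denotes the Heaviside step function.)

F(ω) = \frac{24}{\left(i \omega + 5\right)^{5}}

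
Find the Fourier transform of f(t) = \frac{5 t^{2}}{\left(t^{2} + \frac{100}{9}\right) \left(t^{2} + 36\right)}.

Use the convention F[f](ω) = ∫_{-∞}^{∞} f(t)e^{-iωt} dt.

F(ω) = \frac{135 \pi e^{- 6 \left|{\omega}\right|}}{112} - \frac{75 \pi e^{- \frac{10 \left|{\omega}\right|}{3}}}{112}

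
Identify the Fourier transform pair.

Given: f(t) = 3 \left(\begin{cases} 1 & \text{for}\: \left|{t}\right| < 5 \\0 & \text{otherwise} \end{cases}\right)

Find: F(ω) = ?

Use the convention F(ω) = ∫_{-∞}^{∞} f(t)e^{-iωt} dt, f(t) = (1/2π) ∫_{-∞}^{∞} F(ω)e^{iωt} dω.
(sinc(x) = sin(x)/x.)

F(ω) = 30 \operatorname{sinc}{\left(5 \omega \right)}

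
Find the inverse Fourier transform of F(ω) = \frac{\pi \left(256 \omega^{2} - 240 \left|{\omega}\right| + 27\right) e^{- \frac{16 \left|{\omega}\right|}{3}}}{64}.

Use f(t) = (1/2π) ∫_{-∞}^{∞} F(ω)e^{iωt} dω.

f(t) = \frac{6 t^{4}}{\left(t^{2} + \frac{256}{9}\right)^{3}}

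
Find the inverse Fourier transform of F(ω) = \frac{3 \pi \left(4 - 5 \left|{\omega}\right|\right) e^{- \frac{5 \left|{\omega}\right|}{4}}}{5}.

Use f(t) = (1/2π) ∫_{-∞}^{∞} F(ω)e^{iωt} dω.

f(t) = \frac{6 t^{2}}{\left(t^{2} + \frac{25}{16}\right)^{2}}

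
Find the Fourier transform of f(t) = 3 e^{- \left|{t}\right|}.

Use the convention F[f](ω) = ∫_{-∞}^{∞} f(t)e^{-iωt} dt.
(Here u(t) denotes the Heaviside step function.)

F(ω) = \frac{6}{\omega^{2} + 1}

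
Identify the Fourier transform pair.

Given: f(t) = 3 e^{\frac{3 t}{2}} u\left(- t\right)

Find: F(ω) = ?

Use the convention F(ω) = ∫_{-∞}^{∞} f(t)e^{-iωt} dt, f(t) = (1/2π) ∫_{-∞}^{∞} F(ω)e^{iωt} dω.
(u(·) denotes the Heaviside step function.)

F(ω) = - \frac{6}{2 i \omega - 3}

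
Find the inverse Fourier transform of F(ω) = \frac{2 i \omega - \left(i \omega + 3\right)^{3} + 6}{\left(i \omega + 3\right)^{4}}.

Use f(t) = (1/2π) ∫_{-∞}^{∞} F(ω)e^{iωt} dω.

f(t) = \left(t^{2} - 1\right) e^{- 3 t} u\left(t\right)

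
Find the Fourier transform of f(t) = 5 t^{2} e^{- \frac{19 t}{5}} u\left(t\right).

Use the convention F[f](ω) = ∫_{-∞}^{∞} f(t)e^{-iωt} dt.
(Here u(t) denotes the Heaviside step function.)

F(ω) = \frac{1250}{\left(5 i \omega + 19\right)^{3}}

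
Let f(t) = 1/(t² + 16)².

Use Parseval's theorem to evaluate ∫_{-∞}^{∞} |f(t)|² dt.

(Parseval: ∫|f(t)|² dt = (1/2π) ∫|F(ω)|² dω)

∫|f(t)|² dt = \frac{5 \pi}{262144}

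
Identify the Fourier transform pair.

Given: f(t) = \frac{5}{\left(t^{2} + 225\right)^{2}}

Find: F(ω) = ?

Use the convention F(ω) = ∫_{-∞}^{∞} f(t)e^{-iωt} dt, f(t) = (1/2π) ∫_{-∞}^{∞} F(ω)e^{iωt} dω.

F(ω) = \frac{\pi \left(15 \left|{\omega}\right| + 1\right) e^{- 15 \left|{\omega}\right|}}{1350}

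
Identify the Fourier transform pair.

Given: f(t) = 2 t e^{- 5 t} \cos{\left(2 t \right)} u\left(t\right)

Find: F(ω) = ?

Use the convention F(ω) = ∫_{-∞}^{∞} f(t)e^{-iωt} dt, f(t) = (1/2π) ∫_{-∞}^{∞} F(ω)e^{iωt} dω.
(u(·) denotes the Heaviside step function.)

F(ω) = \frac{2 \left(\left(i \omega + 5\right)^{2} - 4\right)}{\left(\left(i \omega + 5\right)^{2} + 4\right)^{2}}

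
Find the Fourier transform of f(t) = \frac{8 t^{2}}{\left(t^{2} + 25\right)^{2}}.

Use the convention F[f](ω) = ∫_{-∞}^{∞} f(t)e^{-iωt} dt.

F(ω) = \frac{4 \pi \left(1 - 5 \left|{\omega}\right|\right) e^{- 5 \left|{\omega}\right|}}{5}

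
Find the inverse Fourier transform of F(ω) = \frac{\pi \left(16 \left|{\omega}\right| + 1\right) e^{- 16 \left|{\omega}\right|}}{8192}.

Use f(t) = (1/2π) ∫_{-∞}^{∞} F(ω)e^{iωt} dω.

f(t) = \frac{1}{\left(t^{2} + 256\right)^{2}}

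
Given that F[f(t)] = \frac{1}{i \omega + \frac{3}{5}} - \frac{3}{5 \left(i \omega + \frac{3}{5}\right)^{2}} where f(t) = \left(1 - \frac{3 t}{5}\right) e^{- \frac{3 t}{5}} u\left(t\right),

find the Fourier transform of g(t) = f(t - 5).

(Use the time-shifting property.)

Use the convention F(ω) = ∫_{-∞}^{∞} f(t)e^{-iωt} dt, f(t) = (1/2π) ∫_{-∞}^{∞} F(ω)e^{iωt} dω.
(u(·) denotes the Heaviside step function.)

F[g](ω) = \frac{25 i \omega e^{- 5 i \omega}}{- 25 \omega^{2} + 30 i \omega + 9}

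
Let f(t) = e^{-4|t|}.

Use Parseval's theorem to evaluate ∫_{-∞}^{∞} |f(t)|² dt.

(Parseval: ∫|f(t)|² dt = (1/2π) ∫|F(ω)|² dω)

∫|f(t)|² dt = \frac{1}{4}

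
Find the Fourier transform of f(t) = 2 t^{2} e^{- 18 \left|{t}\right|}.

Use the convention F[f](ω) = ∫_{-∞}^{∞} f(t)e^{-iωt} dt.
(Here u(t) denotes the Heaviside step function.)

F(ω) = \frac{432 \left(108 - \omega^{2}\right)}{\left(\omega^{2} + 324\right)^{3}}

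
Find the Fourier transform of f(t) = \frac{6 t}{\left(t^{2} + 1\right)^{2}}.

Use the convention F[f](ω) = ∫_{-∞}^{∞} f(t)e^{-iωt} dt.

F(ω) = - 3 i \pi \omega e^{- \left|{\omega}\right|}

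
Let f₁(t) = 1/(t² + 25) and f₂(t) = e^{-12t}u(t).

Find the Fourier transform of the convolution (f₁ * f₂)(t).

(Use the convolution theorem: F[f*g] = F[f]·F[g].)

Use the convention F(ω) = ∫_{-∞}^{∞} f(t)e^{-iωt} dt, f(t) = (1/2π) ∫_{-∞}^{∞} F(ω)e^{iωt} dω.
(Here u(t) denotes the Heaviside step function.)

F[f₁*f₂](ω) = \frac{\pi e^{- 5 \left|{\omega}\right|}}{5 \left(i \omega + 12\right)}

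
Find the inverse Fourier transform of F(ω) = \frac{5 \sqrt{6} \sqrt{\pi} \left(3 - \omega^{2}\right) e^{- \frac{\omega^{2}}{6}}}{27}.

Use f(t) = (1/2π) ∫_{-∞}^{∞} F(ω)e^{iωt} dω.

f(t) = 5 t^{2} e^{- \frac{3 t^{2}}{2}}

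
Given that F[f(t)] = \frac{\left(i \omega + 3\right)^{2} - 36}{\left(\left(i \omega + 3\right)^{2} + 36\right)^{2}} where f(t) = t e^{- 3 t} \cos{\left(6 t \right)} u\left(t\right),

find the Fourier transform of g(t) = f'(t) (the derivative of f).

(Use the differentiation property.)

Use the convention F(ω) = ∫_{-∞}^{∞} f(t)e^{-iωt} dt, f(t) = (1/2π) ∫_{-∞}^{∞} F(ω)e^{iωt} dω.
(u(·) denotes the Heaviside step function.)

F[g](ω) = \frac{i \omega \left(\left(i \omega + 3\right)^{2} - 36\right)}{\left(\left(i \omega + 3\right)^{2} + 36\right)^{2}}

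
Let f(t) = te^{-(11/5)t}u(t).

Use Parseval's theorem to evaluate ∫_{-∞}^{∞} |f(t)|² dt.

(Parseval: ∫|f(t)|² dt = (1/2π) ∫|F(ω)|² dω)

∫|f(t)|² dt = \frac{125}{5324}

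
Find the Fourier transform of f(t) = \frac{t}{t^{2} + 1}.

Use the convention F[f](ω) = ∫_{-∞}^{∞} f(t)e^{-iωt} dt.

F(ω) = - i \pi e^{- \left|{\omega}\right|} \operatorname{sign}{\left(\omega \right)}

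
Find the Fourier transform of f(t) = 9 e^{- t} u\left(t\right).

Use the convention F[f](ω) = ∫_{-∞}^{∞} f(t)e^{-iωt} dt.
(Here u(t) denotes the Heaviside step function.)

F(ω) = \frac{9}{i \omega + 1}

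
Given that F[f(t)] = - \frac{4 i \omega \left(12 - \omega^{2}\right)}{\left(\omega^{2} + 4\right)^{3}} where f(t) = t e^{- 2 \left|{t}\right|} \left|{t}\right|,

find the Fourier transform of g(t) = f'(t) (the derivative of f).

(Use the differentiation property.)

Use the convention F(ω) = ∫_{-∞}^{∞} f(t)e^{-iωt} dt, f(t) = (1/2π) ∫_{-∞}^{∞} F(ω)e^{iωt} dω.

F[g](ω) = \frac{4 \omega^{2} \left(12 - \omega^{2}\right)}{\left(\omega^{2} + 4\right)^{3}}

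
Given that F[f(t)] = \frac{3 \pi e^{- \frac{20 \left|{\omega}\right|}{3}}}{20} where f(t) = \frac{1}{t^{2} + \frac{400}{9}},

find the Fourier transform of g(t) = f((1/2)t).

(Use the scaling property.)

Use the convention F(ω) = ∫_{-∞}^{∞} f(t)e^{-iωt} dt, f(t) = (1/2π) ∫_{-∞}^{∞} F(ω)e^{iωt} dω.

F[g](ω) = \frac{3 \pi e^{- \frac{40 \left|{\omega}\right|}{3}}}{10}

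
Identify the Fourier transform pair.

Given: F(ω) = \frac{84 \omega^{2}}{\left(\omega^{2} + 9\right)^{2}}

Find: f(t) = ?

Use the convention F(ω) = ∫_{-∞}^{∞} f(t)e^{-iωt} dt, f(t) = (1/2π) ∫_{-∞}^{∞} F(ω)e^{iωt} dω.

f(t) = 7 \left(1 - 3 \left|{t}\right|\right) e^{- 3 \left|{t}\right|}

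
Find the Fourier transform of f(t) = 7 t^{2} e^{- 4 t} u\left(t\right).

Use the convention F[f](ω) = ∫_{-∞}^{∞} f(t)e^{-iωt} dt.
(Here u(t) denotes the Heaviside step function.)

F(ω) = \frac{14}{\left(i \omega + 4\right)^{3}}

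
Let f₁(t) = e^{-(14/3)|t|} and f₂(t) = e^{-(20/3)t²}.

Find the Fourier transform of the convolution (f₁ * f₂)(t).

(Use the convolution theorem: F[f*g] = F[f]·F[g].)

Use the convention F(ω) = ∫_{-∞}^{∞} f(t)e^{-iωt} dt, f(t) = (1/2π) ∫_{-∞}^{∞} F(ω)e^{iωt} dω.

F[f₁*f₂](ω) = \frac{42 \sqrt{15} \sqrt{\pi} e^{- \frac{3 \omega^{2}}{80}}}{5 \left(9 \omega^{2} + 196\right)}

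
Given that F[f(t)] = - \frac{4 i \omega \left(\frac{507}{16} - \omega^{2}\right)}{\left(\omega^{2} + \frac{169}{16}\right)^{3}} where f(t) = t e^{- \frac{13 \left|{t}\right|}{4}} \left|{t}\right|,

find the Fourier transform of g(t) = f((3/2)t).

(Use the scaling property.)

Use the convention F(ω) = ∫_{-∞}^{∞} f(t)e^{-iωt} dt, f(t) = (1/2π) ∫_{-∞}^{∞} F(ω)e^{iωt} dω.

F[g](ω) = \frac{36864 i \omega \left(64 \omega^{2} - 4563\right)}{\left(64 \omega^{2} + 1521\right)^{3}}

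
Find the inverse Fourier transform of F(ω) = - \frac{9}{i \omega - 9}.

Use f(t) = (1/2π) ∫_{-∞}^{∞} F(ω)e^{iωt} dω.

f(t) = 9 e^{9 t} u\left(- t\right)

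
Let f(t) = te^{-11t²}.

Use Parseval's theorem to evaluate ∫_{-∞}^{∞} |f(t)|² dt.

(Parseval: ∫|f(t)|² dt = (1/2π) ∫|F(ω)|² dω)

∫|f(t)|² dt = \frac{\sqrt{22} \sqrt{\pi}}{968}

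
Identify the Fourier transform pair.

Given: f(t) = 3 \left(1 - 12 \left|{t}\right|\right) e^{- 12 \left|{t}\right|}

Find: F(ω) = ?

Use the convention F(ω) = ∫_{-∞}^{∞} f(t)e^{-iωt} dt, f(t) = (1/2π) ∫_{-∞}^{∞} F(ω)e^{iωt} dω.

F(ω) = \frac{144 \omega^{2}}{\left(\omega^{2} + 144\right)^{2}}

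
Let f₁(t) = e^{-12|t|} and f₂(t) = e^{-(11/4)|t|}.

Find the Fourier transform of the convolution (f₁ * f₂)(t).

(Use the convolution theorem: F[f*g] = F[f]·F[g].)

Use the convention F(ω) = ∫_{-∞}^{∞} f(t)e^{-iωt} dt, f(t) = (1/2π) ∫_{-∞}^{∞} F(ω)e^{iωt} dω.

F[f₁*f₂](ω) = \frac{2112}{\left(\omega^{2} + 144\right) \left(16 \omega^{2} + 121\right)}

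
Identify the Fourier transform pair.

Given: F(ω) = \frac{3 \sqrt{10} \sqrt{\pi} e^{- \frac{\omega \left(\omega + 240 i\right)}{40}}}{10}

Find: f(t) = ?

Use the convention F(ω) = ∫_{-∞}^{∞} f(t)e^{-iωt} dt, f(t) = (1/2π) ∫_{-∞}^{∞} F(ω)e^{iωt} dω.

f(t) = 3 e^{- 10 \left(t - 6\right)^{2}}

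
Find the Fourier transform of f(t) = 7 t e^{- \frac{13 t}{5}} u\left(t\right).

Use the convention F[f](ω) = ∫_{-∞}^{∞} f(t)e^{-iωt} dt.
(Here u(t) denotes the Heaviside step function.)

F(ω) = \frac{175}{\left(5 i \omega + 13\right)^{2}}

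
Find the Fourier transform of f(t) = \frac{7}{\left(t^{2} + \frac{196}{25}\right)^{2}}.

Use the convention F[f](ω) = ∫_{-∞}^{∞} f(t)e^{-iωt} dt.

F(ω) = \frac{25 \pi \left(14 \left|{\omega}\right| + 5\right) e^{- \frac{14 \left|{\omega}\right|}{5}}}{784}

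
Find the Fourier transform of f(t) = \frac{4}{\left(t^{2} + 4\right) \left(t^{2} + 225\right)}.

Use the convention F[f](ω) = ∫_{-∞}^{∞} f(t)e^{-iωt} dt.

F(ω) = \frac{2 \pi \left(15 e^{13 \left|{\omega}\right|} - 2\right) e^{- 15 \left|{\omega}\right|}}{3315}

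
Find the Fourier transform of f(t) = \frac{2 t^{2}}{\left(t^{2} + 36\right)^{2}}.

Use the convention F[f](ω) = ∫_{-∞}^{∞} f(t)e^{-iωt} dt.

F(ω) = \frac{\pi \left(1 - 6 \left|{\omega}\right|\right) e^{- 6 \left|{\omega}\right|}}{6}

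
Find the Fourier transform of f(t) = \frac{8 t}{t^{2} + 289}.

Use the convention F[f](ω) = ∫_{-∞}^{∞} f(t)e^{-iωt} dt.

F(ω) = - 8 i \pi e^{- 17 \left|{\omega}\right|} \operatorname{sign}{\left(\omega \right)}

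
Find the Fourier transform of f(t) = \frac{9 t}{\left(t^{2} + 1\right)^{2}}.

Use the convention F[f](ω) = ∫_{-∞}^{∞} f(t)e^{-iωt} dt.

F(ω) = - \frac{9 i \pi \omega e^{- \left|{\omega}\right|}}{2}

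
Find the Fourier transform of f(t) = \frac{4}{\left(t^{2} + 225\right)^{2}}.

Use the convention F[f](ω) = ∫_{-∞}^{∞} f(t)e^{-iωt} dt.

F(ω) = \frac{2 \pi \left(15 \left|{\omega}\right| + 1\right) e^{- 15 \left|{\omega}\right|}}{3375}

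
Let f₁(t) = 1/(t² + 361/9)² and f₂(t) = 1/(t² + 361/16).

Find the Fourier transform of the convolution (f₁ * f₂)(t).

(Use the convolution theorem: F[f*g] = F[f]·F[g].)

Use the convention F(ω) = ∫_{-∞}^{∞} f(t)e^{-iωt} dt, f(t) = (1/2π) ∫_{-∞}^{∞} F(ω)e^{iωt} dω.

F[f₁*f₂](ω) = \frac{18 \pi^{2} \left(19 \left|{\omega}\right| + 3\right) e^{- \frac{133 \left|{\omega}\right|}{12}}}{130321}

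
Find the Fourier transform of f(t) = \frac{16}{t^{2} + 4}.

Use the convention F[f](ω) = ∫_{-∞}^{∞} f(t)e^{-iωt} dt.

F(ω) = 8 \pi e^{- 2 \left|{\omega}\right|}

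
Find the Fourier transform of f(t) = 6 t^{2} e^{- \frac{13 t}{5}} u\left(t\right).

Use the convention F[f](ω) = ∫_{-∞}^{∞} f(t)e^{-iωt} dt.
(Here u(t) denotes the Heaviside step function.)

F(ω) = \frac{1500}{\left(5 i \omega + 13\right)^{3}}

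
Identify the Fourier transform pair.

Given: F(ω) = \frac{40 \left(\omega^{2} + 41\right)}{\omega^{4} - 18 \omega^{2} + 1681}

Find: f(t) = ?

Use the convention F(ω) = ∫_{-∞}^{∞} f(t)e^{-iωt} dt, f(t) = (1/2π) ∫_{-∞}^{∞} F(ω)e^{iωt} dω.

f(t) = 5 e^{- 4 \left|{t}\right|} \cos{\left(5 t \right)}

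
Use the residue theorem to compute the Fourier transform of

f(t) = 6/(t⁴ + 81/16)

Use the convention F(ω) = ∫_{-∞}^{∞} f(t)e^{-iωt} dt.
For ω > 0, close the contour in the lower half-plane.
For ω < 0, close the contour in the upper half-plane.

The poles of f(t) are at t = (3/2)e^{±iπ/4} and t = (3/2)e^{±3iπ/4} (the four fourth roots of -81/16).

Let g(z) = f(z)e^{-iωz}; for large |z| the factor e^{-iωz} decays in the lower half-plane when ω > 0 and in the upper half-plane when ω < 0.

Case ω > 0 (lower half-plane, clockwise contour ⇒ F(ω) = -2πi·ΣRes):
  Res_{z = - \frac{3 \sqrt{2}}{4} - \frac{3 \sqrt{2} i}{4}} g(z) = \frac{2 \sqrt{2} \left(1 + i\right) e^{\frac{3 \sqrt{2} \omega \left(-1 + i\right)}{4}}}{9}
  Res_{z = \frac{3 \sqrt{2}}{4} - \frac{3 \sqrt{2} i}{4}} g(z) = \frac{2 \sqrt{2} \left(-1 + i\right) e^{- \frac{3 \sqrt{2} \omega \left(1 + i\right)}{4}}}{9}
  F(ω) = -2πi·ΣRes = \frac{4 \sqrt{2} \pi \left(\left(1 - i\right) e^{\frac{3 \sqrt{2} i \omega}{2}} + 1 + i\right) e^{- \frac{3 \sqrt{2} \omega \left(1 + i\right)}{4}}}{9} = \frac{16 \pi e^{- \frac{3 \sqrt{2} \omega}{4}} \sin{\left(\frac{3 \sqrt{2} \omega}{4} + \frac{\pi}{4} \right)}}{9}

Case ω < 0 (upper half-plane, counterclockwise contour ⇒ F(ω) = +2πi·ΣRes):
  Res_{z = \frac{3 \sqrt{2}}{4} + \frac{3 \sqrt{2} i}{4}} g(z) = - \frac{2 \sqrt{2} \left(1 + i\right) e^{\frac{3 \sqrt{2} \omega \left(1 - i\right)}{4}}}{9}
  Res_{z = - \frac{3 \sqrt{2}}{4} + \frac{3 \sqrt{2} i}{4}} g(z) = \frac{2 \sqrt{2} \left(1 - i\right) e^{\frac{3 \sqrt{2} \omega \left(1 + i\right)}{4}}}{9}
  F(ω) = 2πi·ΣRes = - \frac{4 \sqrt{2} i \pi \left(\left(1 + i\right) e^{\frac{3 \sqrt{2} \omega \left(1 - i\right)}{4}} - \left(1 - i\right) e^{\frac{3 \sqrt{2} \omega \left(1 + i\right)}{4}}\right)}{9} = \frac{16 \pi e^{\frac{3 \sqrt{2} \omega}{4}} \cos{\left(\frac{3 \sqrt{2} \omega}{4} + \frac{\pi}{4} \right)}}{9}

Both cases combine into a single formula in |ω|:

F(ω) = \frac{16 \pi e^{- \frac{3 \sqrt{2} \left|{\omega}\right|}{4}} \sin{\left(\frac{3 \sqrt{2} \left|{\omega}\right|}{4} + \frac{\pi}{4} \right)}}{9}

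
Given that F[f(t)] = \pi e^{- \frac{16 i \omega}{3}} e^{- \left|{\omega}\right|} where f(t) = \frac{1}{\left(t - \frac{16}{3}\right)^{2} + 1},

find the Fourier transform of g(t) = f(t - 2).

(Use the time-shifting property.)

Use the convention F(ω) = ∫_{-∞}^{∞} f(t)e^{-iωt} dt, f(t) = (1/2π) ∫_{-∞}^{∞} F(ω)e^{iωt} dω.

F[g](ω) = \pi e^{- \frac{22 i \omega}{3} - \left|{\omega}\right|}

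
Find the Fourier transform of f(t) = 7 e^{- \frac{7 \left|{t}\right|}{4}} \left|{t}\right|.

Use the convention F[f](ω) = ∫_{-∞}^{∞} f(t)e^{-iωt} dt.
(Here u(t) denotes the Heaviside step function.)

F(ω) = \frac{224 \left(49 - 16 \omega^{2}\right)}{\left(16 \omega^{2} + 49\right)^{2}}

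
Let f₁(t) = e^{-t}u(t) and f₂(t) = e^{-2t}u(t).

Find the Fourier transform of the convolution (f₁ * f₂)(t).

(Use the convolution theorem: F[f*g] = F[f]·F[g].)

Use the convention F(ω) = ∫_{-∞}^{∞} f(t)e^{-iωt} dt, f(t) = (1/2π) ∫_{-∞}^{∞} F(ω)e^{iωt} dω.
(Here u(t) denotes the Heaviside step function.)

F[f₁*f₂](ω) = \frac{1}{\left(i \omega + 1\right) \left(i \omega + 2\right)}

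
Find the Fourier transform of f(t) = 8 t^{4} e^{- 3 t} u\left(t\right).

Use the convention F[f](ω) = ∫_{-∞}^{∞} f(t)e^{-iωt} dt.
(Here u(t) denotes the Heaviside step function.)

F(ω) = \frac{192}{\left(i \omega + 3\right)^{5}}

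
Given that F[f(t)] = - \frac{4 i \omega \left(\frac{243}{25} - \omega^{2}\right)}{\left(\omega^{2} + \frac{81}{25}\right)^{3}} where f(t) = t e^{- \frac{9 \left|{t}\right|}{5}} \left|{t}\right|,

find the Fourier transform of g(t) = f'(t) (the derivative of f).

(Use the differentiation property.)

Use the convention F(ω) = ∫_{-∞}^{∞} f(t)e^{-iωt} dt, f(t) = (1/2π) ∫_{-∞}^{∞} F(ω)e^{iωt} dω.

F[g](ω) = \frac{\omega^{2} \left(607500 - 62500 \omega^{2}\right)}{\left(25 \omega^{2} + 81\right)^{3}}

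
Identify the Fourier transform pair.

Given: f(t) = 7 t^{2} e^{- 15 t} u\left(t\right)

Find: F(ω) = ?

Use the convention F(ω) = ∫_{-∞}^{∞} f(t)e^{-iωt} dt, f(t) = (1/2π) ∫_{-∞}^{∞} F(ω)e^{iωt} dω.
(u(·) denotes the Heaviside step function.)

F(ω) = \frac{14}{\left(i \omega + 15\right)^{3}}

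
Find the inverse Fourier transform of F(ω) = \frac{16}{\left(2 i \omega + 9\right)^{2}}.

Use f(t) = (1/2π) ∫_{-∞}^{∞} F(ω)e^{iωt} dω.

f(t) = 4 t e^{- \frac{9 t}{2}} u\left(t\right)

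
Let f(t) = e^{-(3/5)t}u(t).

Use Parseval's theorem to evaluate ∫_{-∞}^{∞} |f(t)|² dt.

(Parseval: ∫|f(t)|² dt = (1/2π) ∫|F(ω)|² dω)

∫|f(t)|² dt = \frac{5}{6}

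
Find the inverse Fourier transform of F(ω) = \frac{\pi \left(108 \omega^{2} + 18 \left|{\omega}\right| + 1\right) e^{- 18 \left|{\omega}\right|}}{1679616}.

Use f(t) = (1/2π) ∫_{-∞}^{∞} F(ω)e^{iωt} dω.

f(t) = \frac{3}{\left(t^{2} + 324\right)^{3}}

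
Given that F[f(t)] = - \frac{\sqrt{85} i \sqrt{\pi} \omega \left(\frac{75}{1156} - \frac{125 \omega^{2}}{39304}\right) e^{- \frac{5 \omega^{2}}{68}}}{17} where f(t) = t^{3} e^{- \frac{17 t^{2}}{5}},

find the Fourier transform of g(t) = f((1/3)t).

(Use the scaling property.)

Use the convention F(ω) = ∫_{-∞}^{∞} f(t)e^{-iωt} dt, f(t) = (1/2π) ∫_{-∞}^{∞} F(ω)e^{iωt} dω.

F[g](ω) = \frac{675 \sqrt{85} i \sqrt{\pi} \omega \left(15 \omega^{2} - 34\right) e^{- \frac{45 \omega^{2}}{68}}}{668168}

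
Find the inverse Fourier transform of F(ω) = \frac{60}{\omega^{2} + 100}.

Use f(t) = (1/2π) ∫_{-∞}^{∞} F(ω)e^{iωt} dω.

f(t) = 3 e^{- 10 \left|{t}\right|}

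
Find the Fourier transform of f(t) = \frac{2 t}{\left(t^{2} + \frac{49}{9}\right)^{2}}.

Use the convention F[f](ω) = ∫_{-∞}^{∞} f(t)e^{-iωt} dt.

F(ω) = - \frac{3 i \pi \omega e^{- \frac{7 \left|{\omega}\right|}{3}}}{7}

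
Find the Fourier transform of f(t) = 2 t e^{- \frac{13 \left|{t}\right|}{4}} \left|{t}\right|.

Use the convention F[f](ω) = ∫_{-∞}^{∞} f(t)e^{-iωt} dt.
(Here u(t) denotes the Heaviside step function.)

F(ω) = \frac{2048 i \omega \left(16 \omega^{2} - 507\right)}{\left(16 \omega^{2} + 169\right)^{3}}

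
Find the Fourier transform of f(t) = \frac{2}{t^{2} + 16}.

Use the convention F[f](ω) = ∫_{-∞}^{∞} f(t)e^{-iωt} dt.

F(ω) = \frac{\pi e^{- 4 \left|{\omega}\right|}}{2}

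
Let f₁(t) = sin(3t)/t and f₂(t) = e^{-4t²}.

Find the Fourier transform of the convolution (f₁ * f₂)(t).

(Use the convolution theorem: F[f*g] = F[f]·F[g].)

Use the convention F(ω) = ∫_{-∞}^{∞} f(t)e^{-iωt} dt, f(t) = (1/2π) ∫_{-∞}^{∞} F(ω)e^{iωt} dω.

F[f₁*f₂](ω) = \begin{cases} \frac{\pi^{\frac{3}{2}} e^{- \frac{\omega^{2}}{16}}}{2} & \text{for}\: \omega > -3 \wedge \omega < 3 \\0 & \text{otherwise} \end{cases}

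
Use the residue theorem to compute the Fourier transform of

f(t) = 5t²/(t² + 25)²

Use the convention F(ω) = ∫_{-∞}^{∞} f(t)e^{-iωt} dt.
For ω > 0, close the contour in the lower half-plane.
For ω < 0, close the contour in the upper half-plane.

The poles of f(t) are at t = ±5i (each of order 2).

Let g(z) = f(z)e^{-iωz}; for large |z| the factor e^{-iωz} decays in the lower half-plane when ω > 0 and in the upper half-plane when ω < 0.

Case ω > 0 (lower half-plane, clockwise contour ⇒ F(ω) = -2πi·ΣRes):
  Res_{z = - 5 i} g(z) = \frac{i \left(1 - 5 \omega\right) e^{- 5 \omega}}{4} (pole of order 2)
  F(ω) = -2πi·ΣRes = \frac{\pi \left(1 - 5 \omega\right) e^{- 5 \omega}}{2}

Case ω < 0 (upper half-plane, counterclockwise contour ⇒ F(ω) = +2πi·ΣRes):
  Res_{z = 5 i} g(z) = \frac{i \left(- 5 \omega - 1\right) e^{5 \omega}}{4} (pole of order 2)
  F(ω) = 2πi·ΣRes = \frac{\pi \left(5 \omega + 1\right) e^{5 \omega}}{2}

Both cases combine into a single formula in |ω|:

F(ω) = \frac{\pi \left(1 - 5 \left|{\omega}\right|\right) e^{- 5 \left|{\omega}\right|}}{2}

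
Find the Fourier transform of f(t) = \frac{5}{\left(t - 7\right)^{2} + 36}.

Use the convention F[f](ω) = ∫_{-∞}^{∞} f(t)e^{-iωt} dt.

F(ω) = \frac{5 \pi e^{- 7 i \omega - 6 \left|{\omega}\right|}}{6}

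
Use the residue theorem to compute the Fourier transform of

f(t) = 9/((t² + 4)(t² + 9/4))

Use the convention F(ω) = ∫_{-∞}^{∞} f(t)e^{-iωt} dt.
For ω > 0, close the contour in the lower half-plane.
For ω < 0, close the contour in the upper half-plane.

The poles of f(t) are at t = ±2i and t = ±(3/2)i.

Let g(z) = f(z)e^{-iωz}; for large |z| the factor e^{-iωz} decays in the lower half-plane when ω > 0 and in the upper half-plane when ω < 0.

Case ω > 0 (lower half-plane, clockwise contour ⇒ F(ω) = -2πi·ΣRes):
  Res_{z = - 2 i} g(z) = - \frac{9 i e^{- 2 \omega}}{7}
  Res_{z = - \frac{3 i}{2}} g(z) = \frac{12 i e^{- \frac{3 \omega}{2}}}{7}
  F(ω) = -2πi·ΣRes = - \frac{18 \pi e^{- 2 \omega}}{7} + \frac{24 \pi e^{- \frac{3 \omega}{2}}}{7}

Case ω < 0 (upper half-plane, counterclockwise contour ⇒ F(ω) = +2πi·ΣRes):
  Res_{z = 2 i} g(z) = \frac{9 i e^{2 \omega}}{7}
  Res_{z = \frac{3 i}{2}} g(z) = - \frac{12 i e^{\frac{3 \omega}{2}}}{7}
  F(ω) = 2πi·ΣRes = \frac{6 \pi \left(4 e^{\frac{3 \omega}{2}} - 3 e^{2 \omega}\right)}{7}

Both cases combine into a single formula in |ω|:

F(ω) = - \frac{18 \pi e^{- 2 \left|{\omega}\right|}}{7} + \frac{24 \pi e^{- \frac{3 \left|{\omega}\right|}{2}}}{7}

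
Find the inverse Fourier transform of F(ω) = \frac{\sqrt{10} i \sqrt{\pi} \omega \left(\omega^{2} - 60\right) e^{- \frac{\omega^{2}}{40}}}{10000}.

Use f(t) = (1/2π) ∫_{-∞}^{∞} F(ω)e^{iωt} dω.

f(t) = 8 t^{3} e^{- 10 t^{2}}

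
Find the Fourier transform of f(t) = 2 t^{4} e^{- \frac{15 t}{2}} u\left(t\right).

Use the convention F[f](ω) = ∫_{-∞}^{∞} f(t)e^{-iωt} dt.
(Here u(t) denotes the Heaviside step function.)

F(ω) = \frac{1536}{\left(2 i \omega + 15\right)^{5}}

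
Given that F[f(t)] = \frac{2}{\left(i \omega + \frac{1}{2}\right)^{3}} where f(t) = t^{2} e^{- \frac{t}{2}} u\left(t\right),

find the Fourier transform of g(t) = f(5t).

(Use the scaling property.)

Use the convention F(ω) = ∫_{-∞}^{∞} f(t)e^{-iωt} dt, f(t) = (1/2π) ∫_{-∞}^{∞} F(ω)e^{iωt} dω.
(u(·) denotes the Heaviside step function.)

F[g](ω) = \frac{400}{\left(2 i \omega + 5\right)^{3}}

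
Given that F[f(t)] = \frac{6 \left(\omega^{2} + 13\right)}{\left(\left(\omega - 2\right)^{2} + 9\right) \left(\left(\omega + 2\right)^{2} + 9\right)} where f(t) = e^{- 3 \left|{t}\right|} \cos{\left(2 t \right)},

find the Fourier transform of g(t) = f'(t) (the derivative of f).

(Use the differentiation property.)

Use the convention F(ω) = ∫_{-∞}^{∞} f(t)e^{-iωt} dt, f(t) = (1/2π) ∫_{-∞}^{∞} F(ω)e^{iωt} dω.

F[g](ω) = \frac{6 i \omega \left(\omega^{2} + 13\right)}{\omega^{4} + 10 \omega^{2} + 169}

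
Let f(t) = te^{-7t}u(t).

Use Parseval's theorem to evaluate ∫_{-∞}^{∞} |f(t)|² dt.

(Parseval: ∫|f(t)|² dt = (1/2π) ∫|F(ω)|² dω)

∫|f(t)|² dt = \frac{1}{1372}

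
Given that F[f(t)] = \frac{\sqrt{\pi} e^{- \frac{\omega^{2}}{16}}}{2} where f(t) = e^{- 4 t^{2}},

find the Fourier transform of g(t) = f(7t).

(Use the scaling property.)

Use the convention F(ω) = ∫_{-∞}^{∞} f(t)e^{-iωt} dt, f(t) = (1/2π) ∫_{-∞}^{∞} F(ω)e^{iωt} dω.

F[g](ω) = \frac{\sqrt{\pi} e^{- \frac{\omega^{2}}{784}}}{14}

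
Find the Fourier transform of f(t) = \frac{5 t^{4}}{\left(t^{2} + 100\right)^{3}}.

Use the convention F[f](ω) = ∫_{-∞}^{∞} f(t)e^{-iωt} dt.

F(ω) = \frac{\pi \left(100 \omega^{2} - 50 \left|{\omega}\right| + 3\right) e^{- 10 \left|{\omega}\right|}}{16}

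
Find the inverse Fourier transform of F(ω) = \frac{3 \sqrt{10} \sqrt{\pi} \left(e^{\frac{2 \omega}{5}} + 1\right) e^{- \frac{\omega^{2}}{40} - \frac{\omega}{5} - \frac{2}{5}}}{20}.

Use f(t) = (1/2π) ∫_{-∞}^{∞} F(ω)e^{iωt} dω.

f(t) = 3 e^{- 10 t^{2}} \cos{\left(4 t \right)}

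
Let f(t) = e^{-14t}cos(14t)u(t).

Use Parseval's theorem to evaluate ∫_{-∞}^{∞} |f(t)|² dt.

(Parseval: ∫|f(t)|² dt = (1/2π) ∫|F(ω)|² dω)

∫|f(t)|² dt = \frac{3}{112}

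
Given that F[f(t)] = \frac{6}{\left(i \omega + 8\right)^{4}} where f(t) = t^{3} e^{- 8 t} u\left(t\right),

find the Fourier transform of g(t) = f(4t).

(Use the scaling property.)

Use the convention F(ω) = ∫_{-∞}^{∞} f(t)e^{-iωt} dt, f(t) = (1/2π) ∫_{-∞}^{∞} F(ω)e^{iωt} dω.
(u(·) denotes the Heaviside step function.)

F[g](ω) = \frac{384}{\left(i \omega + 32\right)^{4}}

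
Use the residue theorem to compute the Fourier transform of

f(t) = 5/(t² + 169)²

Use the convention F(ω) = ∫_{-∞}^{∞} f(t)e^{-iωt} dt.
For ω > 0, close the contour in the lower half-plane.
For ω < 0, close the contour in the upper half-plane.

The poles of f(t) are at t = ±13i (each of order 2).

Let g(z) = f(z)e^{-iωz}; for large |z| the factor e^{-iωz} decays in the lower half-plane when ω > 0 and in the upper half-plane when ω < 0.

Case ω > 0 (lower half-plane, clockwise contour ⇒ F(ω) = -2πi·ΣRes):
  Res_{z = - 13 i} g(z) = \frac{5 i \left(13 \omega + 1\right) e^{- 13 \omega}}{8788} (pole of order 2)
  F(ω) = -2πi·ΣRes = \frac{5 \pi \left(13 \omega + 1\right) e^{- 13 \omega}}{4394}

Case ω < 0 (upper half-plane, counterclockwise contour ⇒ F(ω) = +2πi·ΣRes):
  Res_{z = 13 i} g(z) = \frac{5 i \left(13 \omega - 1\right) e^{13 \omega}}{8788} (pole of order 2)
  F(ω) = 2πi·ΣRes = \frac{5 \pi \left(1 - 13 \omega\right) e^{13 \omega}}{4394}

Both cases combine into a single formula in |ω|:

F(ω) = \frac{5 \pi \left(13 \left|{\omega}\right| + 1\right) e^{- 13 \left|{\omega}\right|}}{4394}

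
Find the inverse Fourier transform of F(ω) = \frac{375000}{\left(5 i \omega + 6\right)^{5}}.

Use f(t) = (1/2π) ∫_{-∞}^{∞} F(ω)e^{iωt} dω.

f(t) = 5 t^{4} e^{- \frac{6 t}{5}} u\left(t\right)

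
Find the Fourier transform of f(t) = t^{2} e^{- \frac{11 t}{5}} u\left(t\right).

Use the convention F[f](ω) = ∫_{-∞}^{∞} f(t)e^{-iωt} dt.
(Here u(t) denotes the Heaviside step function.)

F(ω) = \frac{250}{\left(5 i \omega + 11\right)^{3}}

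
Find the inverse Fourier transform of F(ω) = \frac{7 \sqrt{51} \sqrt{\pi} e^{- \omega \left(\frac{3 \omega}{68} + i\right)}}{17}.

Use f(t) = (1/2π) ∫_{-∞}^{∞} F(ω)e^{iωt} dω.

f(t) = 7 e^{- \frac{17 \left(t - 1\right)^{2}}{3}}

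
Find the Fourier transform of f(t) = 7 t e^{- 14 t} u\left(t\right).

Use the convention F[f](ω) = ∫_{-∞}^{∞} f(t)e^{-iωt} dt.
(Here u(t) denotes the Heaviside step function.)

F(ω) = \frac{7}{\left(i \omega + 14\right)^{2}}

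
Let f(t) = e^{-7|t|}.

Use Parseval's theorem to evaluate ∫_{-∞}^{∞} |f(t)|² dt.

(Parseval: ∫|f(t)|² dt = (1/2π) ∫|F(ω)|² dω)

∫|f(t)|² dt = \frac{1}{7}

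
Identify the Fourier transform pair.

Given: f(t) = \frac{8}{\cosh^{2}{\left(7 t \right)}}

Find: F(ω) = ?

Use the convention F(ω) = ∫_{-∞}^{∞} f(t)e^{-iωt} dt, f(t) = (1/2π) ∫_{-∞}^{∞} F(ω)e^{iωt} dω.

F(ω) = \frac{8 \pi \omega}{49 \sinh{\left(\frac{\pi \omega}{14} \right)}}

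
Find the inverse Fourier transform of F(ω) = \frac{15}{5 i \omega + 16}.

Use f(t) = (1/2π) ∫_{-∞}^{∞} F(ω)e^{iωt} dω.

f(t) = 3 e^{- \frac{16 t}{5}} u\left(t\right)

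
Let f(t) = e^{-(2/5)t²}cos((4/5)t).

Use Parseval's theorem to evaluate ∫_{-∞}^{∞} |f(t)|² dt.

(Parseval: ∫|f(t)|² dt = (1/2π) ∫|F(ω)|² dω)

∫|f(t)|² dt = \frac{\sqrt{5} \sqrt{\pi} \left(1 + e^{\frac{4}{5}}\right)}{4 e^{\frac{4}{5}}}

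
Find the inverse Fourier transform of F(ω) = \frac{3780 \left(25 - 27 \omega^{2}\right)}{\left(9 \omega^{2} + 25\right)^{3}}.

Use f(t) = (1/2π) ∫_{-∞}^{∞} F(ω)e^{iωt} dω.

f(t) = 7 t^{2} e^{- \frac{5 \left|{t}\right|}{3}}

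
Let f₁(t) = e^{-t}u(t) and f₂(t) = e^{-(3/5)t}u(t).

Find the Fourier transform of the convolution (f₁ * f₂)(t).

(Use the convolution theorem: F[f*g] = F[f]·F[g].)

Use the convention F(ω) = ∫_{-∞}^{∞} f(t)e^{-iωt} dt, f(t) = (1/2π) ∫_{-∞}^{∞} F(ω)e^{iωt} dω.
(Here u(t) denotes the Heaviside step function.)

F[f₁*f₂](ω) = \frac{5}{\left(i \omega + 1\right) \left(5 i \omega + 3\right)}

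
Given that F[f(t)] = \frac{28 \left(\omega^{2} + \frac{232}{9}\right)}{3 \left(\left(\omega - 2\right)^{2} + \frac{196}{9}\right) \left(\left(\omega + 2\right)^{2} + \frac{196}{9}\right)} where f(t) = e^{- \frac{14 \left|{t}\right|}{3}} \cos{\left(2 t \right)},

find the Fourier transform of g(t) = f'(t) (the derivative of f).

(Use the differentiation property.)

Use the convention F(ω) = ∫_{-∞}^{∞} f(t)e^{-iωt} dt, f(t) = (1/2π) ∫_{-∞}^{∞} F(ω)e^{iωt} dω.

F[g](ω) = \frac{84 i \omega \left(9 \omega^{2} + 232\right)}{81 \omega^{4} + 2880 \omega^{2} + 53824}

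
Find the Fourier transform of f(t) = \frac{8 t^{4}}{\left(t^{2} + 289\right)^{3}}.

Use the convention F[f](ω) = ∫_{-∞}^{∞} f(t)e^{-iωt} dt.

F(ω) = \frac{\pi \left(289 \omega^{2} - 85 \left|{\omega}\right| + 3\right) e^{- 17 \left|{\omega}\right|}}{17}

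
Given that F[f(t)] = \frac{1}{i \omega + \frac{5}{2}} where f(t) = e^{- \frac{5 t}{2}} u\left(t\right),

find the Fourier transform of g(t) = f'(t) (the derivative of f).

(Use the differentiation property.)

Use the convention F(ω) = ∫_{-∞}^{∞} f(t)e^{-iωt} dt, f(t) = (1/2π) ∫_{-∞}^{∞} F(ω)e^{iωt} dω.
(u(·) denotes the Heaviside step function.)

F[g](ω) = \frac{2 \omega}{2 \omega - 5 i}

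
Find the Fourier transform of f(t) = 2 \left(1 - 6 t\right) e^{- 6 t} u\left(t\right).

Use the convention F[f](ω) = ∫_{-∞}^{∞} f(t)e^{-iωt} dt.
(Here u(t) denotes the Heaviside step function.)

F(ω) = \frac{2 i \omega}{- \omega^{2} + 12 i \omega + 36}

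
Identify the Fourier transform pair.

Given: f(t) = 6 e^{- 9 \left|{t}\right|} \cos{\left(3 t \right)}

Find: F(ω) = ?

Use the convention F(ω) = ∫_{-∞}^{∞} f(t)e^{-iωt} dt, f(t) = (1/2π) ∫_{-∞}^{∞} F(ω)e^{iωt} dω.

F(ω) = \frac{108 \left(\omega^{2} + 90\right)}{\omega^{4} + 144 \omega^{2} + 8100}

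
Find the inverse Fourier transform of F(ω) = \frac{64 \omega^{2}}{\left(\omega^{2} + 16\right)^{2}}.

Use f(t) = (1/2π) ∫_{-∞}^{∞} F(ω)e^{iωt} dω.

f(t) = 4 \left(1 - 4 \left|{t}\right|\right) e^{- 4 \left|{t}\right|}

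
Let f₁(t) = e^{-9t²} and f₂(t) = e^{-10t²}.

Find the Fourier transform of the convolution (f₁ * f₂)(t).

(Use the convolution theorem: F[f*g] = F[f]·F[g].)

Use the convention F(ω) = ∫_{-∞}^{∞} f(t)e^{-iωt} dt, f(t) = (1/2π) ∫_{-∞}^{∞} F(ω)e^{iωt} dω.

F[f₁*f₂](ω) = \frac{\sqrt{10} \pi e^{- \frac{19 \omega^{2}}{360}}}{30}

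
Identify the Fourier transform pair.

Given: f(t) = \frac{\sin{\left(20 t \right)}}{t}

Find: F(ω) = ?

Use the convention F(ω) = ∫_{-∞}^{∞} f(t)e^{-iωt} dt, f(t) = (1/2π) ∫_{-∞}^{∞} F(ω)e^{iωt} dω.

F(ω) = \begin{cases} \pi & \text{for}\: \omega > -20 \wedge \omega < 20 \\0 & \text{otherwise} \end{cases}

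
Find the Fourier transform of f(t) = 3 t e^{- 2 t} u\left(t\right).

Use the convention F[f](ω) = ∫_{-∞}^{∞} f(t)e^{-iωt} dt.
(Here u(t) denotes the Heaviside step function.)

F(ω) = \frac{3}{\left(i \omega + 2\right)^{2}}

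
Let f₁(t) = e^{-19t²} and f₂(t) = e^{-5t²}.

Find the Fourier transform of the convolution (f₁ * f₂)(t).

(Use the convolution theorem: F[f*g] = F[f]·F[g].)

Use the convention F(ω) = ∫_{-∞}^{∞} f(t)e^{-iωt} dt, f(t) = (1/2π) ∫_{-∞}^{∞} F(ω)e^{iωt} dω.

F[f₁*f₂](ω) = \frac{\sqrt{95} \pi e^{- \frac{6 \omega^{2}}{95}}}{95}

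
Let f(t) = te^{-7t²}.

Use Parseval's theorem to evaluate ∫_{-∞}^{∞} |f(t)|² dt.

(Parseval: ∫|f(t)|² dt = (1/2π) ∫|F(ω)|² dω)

∫|f(t)|² dt = \frac{\sqrt{14} \sqrt{\pi}}{392}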